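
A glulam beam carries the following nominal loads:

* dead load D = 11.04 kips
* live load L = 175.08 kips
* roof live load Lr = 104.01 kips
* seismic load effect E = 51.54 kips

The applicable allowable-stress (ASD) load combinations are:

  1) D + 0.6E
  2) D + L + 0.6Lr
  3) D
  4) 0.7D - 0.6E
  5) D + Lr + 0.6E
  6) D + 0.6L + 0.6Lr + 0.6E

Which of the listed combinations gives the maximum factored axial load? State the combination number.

1) 1.0(11.04) + 0.6(51.54) = 41.96
2) 1.0(11.04) + 1.0(175.08) + 0.6(104.01) = 248.53
3) 1.0(11.04) = 11.04
4) 0.7(11.04) - 0.6(51.54) = -23.20
5) 1.0(11.04) + 1.0(104.01) + 0.6(51.54) = 145.97
6) 1.0(11.04) + 0.6(175.08) + 0.6(104.01) + 0.6(51.54) = 209.42
The largest value is 248.53 kips from combination 2.

Combination 2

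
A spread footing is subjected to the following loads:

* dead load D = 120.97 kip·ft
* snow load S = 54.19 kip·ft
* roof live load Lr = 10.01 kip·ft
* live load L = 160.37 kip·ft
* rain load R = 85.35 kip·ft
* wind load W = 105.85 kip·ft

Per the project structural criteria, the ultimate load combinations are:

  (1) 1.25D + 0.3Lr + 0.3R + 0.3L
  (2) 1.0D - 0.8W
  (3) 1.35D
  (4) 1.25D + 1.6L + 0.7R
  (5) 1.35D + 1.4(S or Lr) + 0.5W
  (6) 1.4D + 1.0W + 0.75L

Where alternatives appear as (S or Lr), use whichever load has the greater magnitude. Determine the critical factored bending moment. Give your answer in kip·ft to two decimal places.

467.55 kip·ft

(S or Lr) → S = 54.19 kip·ft.
(1) 1.25(120.97) + 0.3(10.01) + 0.3(85.35) + 0.3(160.37) = 151.21 + 3.00 + 25.61 + 48.11 = 227.93
(2) 1.0(120.97) - 0.8(105.85) = 120.97 - 84.68 = 36.29
(3) 1.35(120.97) = 163.31
(4) 1.25(120.97) + 1.6(160.37) + 0.7(85.35) = 151.21 + 256.59 + 59.75 = 467.55
(5) 1.35(120.97) + 1.4(54.19) + 0.5(105.85) = 292.10
(6) 1.4(120.97) + 1.0(105.85) + 0.75(160.37) = 169.36 + 105.85 + 120.28 = 395.49
The controlling combination is 4, giving 467.55 kip·ft.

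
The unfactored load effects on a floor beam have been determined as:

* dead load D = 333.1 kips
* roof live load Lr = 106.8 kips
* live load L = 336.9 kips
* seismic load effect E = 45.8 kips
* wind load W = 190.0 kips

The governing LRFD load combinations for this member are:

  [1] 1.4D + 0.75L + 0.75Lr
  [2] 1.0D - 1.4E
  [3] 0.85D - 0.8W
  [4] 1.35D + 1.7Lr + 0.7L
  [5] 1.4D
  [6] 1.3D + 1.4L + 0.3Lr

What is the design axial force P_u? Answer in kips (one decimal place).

936.7 kips

[1] 1.4(333.1) + 0.75(336.9) + 0.75(106.8) = 466.3 + 252.7 + 80.1 = 799.1
[2] 1.0(333.1) - 1.4(45.8) = 333.1 - 64.1 = 269.0
[3] 0.85(333.1) - 0.8(190.0) = 283.1 - 152.0 = 131.1
[4] 1.35(333.1) + 1.7(106.8) + 0.7(336.9) = 449.7 + 181.6 + 235.8 = 867.1
[5] 1.4(333.1) = 466.3
[6] 1.3(333.1) + 1.4(336.9) + 0.3(106.8) = 433.0 + 471.7 + 32.0 = 936.7
Combination 6 governs: P_u = 936.7 kips.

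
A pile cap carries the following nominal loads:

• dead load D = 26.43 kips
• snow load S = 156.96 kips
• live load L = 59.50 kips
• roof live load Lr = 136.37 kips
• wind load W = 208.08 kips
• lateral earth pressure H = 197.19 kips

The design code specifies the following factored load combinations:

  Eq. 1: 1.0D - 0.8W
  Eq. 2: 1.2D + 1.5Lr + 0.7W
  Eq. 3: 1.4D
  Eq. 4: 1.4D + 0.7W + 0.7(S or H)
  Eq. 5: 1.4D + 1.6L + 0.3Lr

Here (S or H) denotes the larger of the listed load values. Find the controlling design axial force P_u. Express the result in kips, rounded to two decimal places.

(S or H) → H = 197.19 kips.
Eq. 1: 1.0(26.43) - 0.8(208.08) = 26.43 - 166.46 = -140.03
Eq. 2: 1.2(26.43) + 1.5(136.37) + 0.7(208.08) = 381.93
Eq. 3: 1.4(26.43) = 37.00
Eq. 4: 1.4(26.43) + 0.7(208.08) + 0.7(197.19) = 37.00 + 145.66 + 138.03 = 320.69
Eq. 5: 1.4(26.43) + 1.6(59.50) + 0.3(136.37) = 37.00 + 95.20 + 40.91 = 173.11
The controlling combination is 2, giving 381.93 kips.

381.93 kips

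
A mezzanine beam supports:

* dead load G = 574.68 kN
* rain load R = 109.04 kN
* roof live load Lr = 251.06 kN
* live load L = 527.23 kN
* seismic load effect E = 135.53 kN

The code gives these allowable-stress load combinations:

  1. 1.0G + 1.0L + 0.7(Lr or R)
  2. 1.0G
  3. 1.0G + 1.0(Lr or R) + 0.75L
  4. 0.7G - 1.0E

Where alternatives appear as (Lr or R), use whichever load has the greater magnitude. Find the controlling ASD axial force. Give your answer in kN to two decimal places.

(Lr or R) → Lr = 251.06 kN.
1. 1.0(574.68) + 1.0(527.23) + 0.7(251.06) = 574.68 + 527.23 + 175.74 = 1277.65
2. 1.0(574.68) = 574.68
3. 1.0(574.68) + 1.0(251.06) + 0.75(527.23) = 574.68 + 251.06 + 395.42 = 1221.16
4. 0.7(574.68) - 1.0(135.53) = 402.28 - 135.53 = 266.75
The controlling combination is 1, giving 1277.65 kN.

1277.65 kN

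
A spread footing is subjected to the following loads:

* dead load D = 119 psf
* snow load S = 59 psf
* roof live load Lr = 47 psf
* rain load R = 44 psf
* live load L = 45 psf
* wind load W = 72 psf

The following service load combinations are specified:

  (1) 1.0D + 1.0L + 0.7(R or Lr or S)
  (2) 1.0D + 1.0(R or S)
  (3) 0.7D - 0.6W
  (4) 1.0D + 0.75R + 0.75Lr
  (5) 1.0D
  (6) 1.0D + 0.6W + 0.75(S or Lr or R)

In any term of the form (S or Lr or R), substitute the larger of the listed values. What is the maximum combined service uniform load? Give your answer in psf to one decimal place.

(R or Lr or S) → S = 59 psf; (R or S) → S = 59 psf; (S or Lr or R) → S = 59 psf.
(1) 1.0(119) + 1.0(45) + 0.7(59) = 205.3
(2) 1.0(119) + 1.0(59) = 178.0
(3) 0.7(119) - 0.6(72) = 40.1
(4) 1.0(119) + 0.75(44) + 0.75(47) = 187.3
(5) 1.0(119) = 119.0
(6) 1.0(119) + 0.6(72) + 0.75(59) = 206.5
Maximum is from combination 6.

206.5 psf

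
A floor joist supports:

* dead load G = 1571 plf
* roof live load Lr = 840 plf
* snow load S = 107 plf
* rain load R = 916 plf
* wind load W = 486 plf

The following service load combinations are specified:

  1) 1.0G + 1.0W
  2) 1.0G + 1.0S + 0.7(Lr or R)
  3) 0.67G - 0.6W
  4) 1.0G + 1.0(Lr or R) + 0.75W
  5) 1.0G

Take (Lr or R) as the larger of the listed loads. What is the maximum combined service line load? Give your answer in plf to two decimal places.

2851.50 plf

(Lr or R) → R = 916 plf.
1) 1.0(1571) + 1.0(486) = 1571.00 + 486.00 = 2057.00
2) 1.0(1571) + 1.0(107) + 0.7(916) = 1571.00 + 107.00 + 641.20 = 2319.20
3) 0.67(1571) - 0.6(486) = 1052.57 - 291.60 = 760.97
4) 1.0(1571) + 1.0(916) + 0.75(486) = 1571.00 + 916.00 + 364.50 = 2851.50
5) 1.0(1571) = 1571.00
Maximum is from combination 4.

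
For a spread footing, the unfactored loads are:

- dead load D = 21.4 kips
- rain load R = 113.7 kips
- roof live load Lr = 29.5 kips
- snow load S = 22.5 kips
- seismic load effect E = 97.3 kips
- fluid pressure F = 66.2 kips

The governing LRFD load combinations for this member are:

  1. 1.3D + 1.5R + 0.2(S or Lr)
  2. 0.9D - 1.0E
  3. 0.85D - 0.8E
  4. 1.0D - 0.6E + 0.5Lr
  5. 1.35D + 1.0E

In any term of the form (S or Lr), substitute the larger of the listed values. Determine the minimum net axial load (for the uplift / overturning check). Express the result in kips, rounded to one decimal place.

(S or Lr) → Lr = 29.5 kips.
1. 1.3(21.4) + 1.5(113.7) + 0.2(29.5) = 204.3
2. 0.9(21.4) - 1.0(97.3) = -78.0
3. 0.85(21.4) - 0.8(97.3) = -59.7
4. 1.0(21.4) - 0.6(97.3) + 0.5(29.5) = -22.2
5. 1.35(21.4) + 1.0(97.3) = 126.2
Combination 2 gives the minimum: -78.0 kips.

-78.0 kips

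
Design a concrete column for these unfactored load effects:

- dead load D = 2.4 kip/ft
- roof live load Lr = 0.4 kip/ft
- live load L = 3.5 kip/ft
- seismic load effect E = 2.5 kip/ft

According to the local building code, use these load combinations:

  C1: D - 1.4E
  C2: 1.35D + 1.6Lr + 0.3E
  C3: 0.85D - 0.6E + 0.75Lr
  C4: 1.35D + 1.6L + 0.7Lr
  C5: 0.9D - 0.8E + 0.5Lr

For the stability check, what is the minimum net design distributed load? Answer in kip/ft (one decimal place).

C1: 1.0(2.4) - 1.4(2.5) = 2.4 - 3.5 = -1.1
C2: 1.35(2.4) + 1.6(0.4) + 0.3(2.5) = 3.2 + 0.6 + 0.8 = 4.6
C3: 0.85(2.4) - 0.6(2.5) + 0.75(0.4) = 2.0 - 1.5 + 0.3 = 0.8
C4: 1.35(2.4) + 1.6(3.5) + 0.7(0.4) = 3.2 + 5.6 + 0.3 = 9.1
C5: 0.9(2.4) - 0.8(2.5) + 0.5(0.4) = 2.2 - 2.0 + 0.2 = 0.4
Combination 1 gives the minimum: -1.1 kip/ft.

-1.1 kip/ft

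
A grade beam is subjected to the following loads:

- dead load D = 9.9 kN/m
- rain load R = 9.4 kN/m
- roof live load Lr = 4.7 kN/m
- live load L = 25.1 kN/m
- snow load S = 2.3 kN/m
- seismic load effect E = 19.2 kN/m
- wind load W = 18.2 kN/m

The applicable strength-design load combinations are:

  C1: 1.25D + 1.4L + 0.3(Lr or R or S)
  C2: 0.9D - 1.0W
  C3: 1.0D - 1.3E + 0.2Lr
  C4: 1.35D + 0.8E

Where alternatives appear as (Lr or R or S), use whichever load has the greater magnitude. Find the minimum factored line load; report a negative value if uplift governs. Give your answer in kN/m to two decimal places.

-14.12 kN/m

(Lr or R or S) → R = 9.4 kN/m.
C1: 1.25(9.9) + 1.4(25.1) + 0.3(9.4) = 12.38 + 35.14 + 2.82 = 50.34
C2: 0.9(9.9) - 1.0(18.2) = 8.91 - 18.20 = -9.29
C3: 1.0(9.9) - 1.3(19.2) + 0.2(4.7) = 9.90 - 24.96 + 0.94 = -14.12
C4: 1.35(9.9) + 0.8(19.2) = 13.37 + 15.36 = 28.73
Combination 3 gives the minimum: -14.12 kN/m.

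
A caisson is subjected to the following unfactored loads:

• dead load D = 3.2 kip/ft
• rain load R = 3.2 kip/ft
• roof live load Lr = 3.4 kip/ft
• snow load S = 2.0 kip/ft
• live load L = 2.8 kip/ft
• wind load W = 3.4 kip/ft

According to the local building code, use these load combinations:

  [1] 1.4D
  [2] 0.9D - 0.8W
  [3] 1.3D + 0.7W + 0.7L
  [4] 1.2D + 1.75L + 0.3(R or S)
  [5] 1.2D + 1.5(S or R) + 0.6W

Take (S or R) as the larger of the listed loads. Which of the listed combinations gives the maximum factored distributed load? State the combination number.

Combination 5

(R or S) → R = 3.2 kip/ft; (S or R) → R = 3.2 kip/ft.
[1] 1.4(3.2) = 4.5
[2] 0.9(3.2) - 0.8(3.4) = 2.9 - 2.7 = 0.2
[3] 1.3(3.2) + 0.7(3.4) + 0.7(2.8) = 8.5
[4] 1.2(3.2) + 1.75(2.8) + 0.3(3.2) = 3.8 + 4.9 + 1.0 = 9.7
[5] 1.2(3.2) + 1.5(3.2) + 0.6(3.4) = 10.7
The largest value is 10.7 kip/ft from combination 5.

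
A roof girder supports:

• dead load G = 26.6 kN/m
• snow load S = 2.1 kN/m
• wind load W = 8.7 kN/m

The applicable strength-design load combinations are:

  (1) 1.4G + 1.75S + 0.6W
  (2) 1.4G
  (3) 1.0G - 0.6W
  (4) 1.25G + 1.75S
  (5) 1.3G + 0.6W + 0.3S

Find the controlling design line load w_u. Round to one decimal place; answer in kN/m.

(1) 1.4(26.6) + 1.75(2.1) + 0.6(8.7) = 37.2 + 3.7 + 5.2 = 46.1
(2) 1.4(26.6) = 37.2
(3) 1.0(26.6) - 0.6(8.7) = 26.6 - 5.2 = 21.4
(4) 1.25(26.6) + 1.75(2.1) = 36.9
(5) 1.3(26.6) + 0.6(8.7) + 0.3(2.1) = 34.6 + 5.2 + 0.6 = 40.4
Maximum is from combination 1.

46.1 kN/m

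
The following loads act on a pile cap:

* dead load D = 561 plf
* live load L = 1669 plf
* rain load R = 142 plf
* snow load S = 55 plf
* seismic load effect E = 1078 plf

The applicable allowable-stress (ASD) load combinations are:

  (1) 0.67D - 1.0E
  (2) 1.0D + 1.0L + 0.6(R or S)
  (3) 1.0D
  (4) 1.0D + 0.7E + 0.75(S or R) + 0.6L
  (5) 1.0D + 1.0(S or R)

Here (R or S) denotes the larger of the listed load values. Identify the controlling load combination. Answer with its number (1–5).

Combination 4

(R or S) → R = 142 plf; (S or R) → R = 142 plf.
(1) 0.67(561) - 1.0(1078) = -702.13
(2) 1.0(561) + 1.0(1669) + 0.6(142) = 2315.20
(3) 1.0(561) = 561.00
(4) 1.0(561) + 0.7(1078) + 0.75(142) + 0.6(1669) = 2423.50
(5) 1.0(561) + 1.0(142) = 703.00
The largest value is 2423.50 plf from combination 4.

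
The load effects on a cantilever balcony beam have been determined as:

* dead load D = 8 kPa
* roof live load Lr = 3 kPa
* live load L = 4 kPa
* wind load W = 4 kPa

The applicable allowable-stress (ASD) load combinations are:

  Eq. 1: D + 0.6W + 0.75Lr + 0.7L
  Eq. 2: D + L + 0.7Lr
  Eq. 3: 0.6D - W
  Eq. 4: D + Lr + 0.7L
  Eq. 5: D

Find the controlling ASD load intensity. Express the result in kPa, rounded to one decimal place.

Eq. 1: 1.0(8) + 0.6(4) + 0.75(3) + 0.7(4) = 15.5
Eq. 2: 1.0(8) + 1.0(4) + 0.7(3) = 14.1
Eq. 3: 0.6(8) - 1.0(4) = 0.8
Eq. 4: 1.0(8) + 1.0(3) + 0.7(4) = 13.8
Eq. 5: 1.0(8) = 8.0
The controlling combination is 1, giving 15.5 kPa.

15.5 kPa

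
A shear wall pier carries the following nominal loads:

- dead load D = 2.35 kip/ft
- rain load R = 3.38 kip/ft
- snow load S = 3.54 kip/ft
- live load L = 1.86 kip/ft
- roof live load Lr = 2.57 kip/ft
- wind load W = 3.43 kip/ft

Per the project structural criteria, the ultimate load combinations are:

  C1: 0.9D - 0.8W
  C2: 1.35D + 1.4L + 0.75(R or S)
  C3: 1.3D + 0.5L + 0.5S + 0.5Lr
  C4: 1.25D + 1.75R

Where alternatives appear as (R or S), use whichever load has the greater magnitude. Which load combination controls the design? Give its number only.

Combination 4

(R or S) → S = 3.54 kip/ft.
C1: 0.9(2.35) - 0.8(3.43) = -0.63
C2: 1.35(2.35) + 1.4(1.86) + 0.75(3.54) = 3.17 + 2.60 + 2.66 = 8.43
C3: 1.3(2.35) + 0.5(1.86) + 0.5(3.54) + 0.5(2.57) = 7.04
C4: 1.25(2.35) + 1.75(3.38) = 8.85
The largest value is 8.85 kip/ft from combination 4.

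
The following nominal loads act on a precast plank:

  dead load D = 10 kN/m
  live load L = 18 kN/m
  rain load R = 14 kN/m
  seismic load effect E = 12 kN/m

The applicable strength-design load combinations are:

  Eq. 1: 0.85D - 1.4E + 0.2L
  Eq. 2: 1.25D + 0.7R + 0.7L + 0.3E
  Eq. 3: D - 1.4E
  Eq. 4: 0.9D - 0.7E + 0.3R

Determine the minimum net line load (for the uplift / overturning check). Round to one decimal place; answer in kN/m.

-6.8 kN/m

Eq. 1: 0.85(10) - 1.4(12) + 0.2(18) = -4.7
Eq. 2: 1.25(10) + 0.7(14) + 0.7(18) + 0.3(12) = 38.5
Eq. 3: 1.0(10) - 1.4(12) = -6.8
Eq. 4: 0.9(10) - 0.7(12) + 0.3(14) = 4.8
Combination 3 gives the minimum: -6.8 kN/m.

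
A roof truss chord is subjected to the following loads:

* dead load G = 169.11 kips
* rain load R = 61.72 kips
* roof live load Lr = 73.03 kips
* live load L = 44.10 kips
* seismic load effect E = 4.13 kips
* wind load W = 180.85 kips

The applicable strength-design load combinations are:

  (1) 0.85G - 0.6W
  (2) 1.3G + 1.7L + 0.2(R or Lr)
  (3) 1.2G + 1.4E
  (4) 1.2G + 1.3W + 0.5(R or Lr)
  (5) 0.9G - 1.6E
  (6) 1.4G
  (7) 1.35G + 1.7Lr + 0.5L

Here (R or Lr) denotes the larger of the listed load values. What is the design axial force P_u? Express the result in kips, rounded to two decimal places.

(R or Lr) → Lr = 73.03 kips.
(1) 0.85(169.11) - 0.6(180.85) = 143.74 - 108.51 = 35.23
(2) 1.3(169.11) + 1.7(44.10) + 0.2(73.03) = 219.84 + 74.97 + 14.61 = 309.42
(3) 1.2(169.11) + 1.4(4.13) = 202.93 + 5.78 = 208.71
(4) 1.2(169.11) + 1.3(180.85) + 0.5(73.03) = 474.55
(5) 0.9(169.11) - 1.6(4.13) = 152.20 - 6.61 = 145.59
(6) 1.4(169.11) = 236.75
(7) 1.35(169.11) + 1.7(73.03) + 0.5(44.10) = 228.30 + 124.15 + 22.05 = 374.50
Maximum is from combination 4.

474.55 kips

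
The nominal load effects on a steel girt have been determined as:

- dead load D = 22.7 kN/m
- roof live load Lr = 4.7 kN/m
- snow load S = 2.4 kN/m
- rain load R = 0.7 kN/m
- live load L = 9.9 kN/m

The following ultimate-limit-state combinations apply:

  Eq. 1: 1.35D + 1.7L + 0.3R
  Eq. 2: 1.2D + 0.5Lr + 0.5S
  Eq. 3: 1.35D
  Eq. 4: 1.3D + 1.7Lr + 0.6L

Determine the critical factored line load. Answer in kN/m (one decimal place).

Eq. 1: 1.35(22.7) + 1.7(9.9) + 0.3(0.7) = 47.7
Eq. 2: 1.2(22.7) + 0.5(4.7) + 0.5(2.4) = 27.2 + 2.4 + 1.2 = 30.8
Eq. 3: 1.35(22.7) = 30.6
Eq. 4: 1.3(22.7) + 1.7(4.7) + 0.6(9.9) = 29.5 + 8.0 + 5.9 = 43.4
Maximum is from combination 1.

47.7 kN/m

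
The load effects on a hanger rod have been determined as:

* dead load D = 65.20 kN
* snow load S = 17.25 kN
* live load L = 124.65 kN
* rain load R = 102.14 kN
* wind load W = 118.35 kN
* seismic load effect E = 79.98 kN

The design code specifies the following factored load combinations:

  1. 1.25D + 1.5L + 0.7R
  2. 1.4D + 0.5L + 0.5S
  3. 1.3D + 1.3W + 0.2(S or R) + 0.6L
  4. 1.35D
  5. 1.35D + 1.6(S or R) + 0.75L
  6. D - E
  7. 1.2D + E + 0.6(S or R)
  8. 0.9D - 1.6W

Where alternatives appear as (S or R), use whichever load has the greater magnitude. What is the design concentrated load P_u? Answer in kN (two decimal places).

(S or R) → R = 102.14 kN.
1. 1.25(65.20) + 1.5(124.65) + 0.7(102.14) = 339.97
2. 1.4(65.20) + 0.5(124.65) + 0.5(17.25) = 162.23
3. 1.3(65.20) + 1.3(118.35) + 0.2(102.14) + 0.6(124.65) = 333.83
4. 1.35(65.20) = 88.02
5. 1.35(65.20) + 1.6(102.14) + 0.75(124.65) = 88.02 + 163.42 + 93.49 = 344.93
6. 1.0(65.20) - 1.0(79.98) = 65.20 - 79.98 = -14.78
7. 1.2(65.20) + 1.0(79.98) + 0.6(102.14) = 78.24 + 79.98 + 61.28 = 219.50
8. 0.9(65.20) - 1.6(118.35) = 58.68 - 189.36 = -130.68
Maximum is from combination 5.

344.93 kN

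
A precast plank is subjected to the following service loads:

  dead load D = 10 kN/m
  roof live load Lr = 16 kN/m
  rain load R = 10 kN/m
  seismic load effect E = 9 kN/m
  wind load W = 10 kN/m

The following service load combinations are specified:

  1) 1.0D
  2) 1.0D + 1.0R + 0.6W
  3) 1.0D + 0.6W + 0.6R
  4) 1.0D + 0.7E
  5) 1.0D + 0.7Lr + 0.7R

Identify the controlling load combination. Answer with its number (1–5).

Combination 5

1) 1.0(10) = 10.00
2) 1.0(10) + 1.0(10) + 0.6(10) = 26.00
3) 1.0(10) + 0.6(10) + 0.6(10) = 22.00
4) 1.0(10) + 0.7(9) = 16.30
5) 1.0(10) + 0.7(16) + 0.7(10) = 28.20
The largest value is 28.20 kN/m from combination 5.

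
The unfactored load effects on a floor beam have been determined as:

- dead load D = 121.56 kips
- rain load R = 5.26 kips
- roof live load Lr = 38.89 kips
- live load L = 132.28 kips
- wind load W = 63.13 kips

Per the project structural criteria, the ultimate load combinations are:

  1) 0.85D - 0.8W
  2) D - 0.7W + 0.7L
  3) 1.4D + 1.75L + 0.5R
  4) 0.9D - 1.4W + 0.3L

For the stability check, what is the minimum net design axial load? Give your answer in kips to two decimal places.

1) 0.85(121.56) - 0.8(63.13) = 52.82
2) 1.0(121.56) - 0.7(63.13) + 0.7(132.28) = 169.97
3) 1.4(121.56) + 1.75(132.28) + 0.5(5.26) = 404.30
4) 0.9(121.56) - 1.4(63.13) + 0.3(132.28) = 60.71
Combination 1 gives the minimum: 52.82 kips.

52.82 kips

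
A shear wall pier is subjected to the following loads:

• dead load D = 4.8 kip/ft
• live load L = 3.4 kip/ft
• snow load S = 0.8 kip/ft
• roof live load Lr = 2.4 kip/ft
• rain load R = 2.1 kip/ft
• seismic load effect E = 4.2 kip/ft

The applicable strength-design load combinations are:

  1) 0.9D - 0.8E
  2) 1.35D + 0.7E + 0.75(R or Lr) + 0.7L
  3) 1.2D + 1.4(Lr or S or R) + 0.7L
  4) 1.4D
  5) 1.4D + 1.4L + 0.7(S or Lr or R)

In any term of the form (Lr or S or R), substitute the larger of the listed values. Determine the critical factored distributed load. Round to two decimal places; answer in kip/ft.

13.60 kip/ft

(R or Lr) → Lr = 2.4 kip/ft; (Lr or S or R) → Lr = 2.4 kip/ft; (S or Lr or R) → Lr = 2.4 kip/ft.
1) 0.9(4.8) - 0.8(4.2) = 4.32 - 3.36 = 0.96
2) 1.35(4.8) + 0.7(4.2) + 0.75(2.4) + 0.7(3.4) = 6.48 + 2.94 + 1.80 + 2.38 = 13.60
3) 1.2(4.8) + 1.4(2.4) + 0.7(3.4) = 5.76 + 3.36 + 2.38 = 11.50
4) 1.4(4.8) = 6.72
5) 1.4(4.8) + 1.4(3.4) + 0.7(2.4) = 6.72 + 4.76 + 1.68 = 13.16
Maximum is from combination 2.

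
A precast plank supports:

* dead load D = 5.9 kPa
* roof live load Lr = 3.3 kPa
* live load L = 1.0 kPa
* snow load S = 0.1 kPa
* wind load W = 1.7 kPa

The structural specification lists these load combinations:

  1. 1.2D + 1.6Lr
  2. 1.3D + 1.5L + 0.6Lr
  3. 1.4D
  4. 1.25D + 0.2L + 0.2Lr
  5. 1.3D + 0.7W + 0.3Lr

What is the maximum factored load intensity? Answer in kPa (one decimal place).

12.4 kPa

1. 1.2(5.9) + 1.6(3.3) = 7.1 + 5.3 = 12.4
2. 1.3(5.9) + 1.5(1.0) + 0.6(3.3) = 7.7 + 1.5 + 2.0 = 11.2
3. 1.4(5.9) = 8.3
4. 1.25(5.9) + 0.2(1.0) + 0.2(3.3) = 8.2
5. 1.3(5.9) + 0.7(1.7) + 0.3(3.3) = 7.7 + 1.2 + 1.0 = 9.9
Combination 1 governs: q_u = 12.4 kPa.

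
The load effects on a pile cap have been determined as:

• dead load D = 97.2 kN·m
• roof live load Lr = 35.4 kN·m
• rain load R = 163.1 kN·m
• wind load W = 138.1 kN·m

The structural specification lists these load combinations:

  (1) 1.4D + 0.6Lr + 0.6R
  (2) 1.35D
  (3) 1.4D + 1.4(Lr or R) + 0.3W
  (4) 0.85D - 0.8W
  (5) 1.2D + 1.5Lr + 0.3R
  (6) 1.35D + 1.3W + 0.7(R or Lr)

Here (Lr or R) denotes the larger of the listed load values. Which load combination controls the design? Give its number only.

(Lr or R) → R = 163.1 kN·m; (R or Lr) → R = 163.1 kN·m.
(1) 1.4(97.2) + 0.6(35.4) + 0.6(163.1) = 255.18
(2) 1.35(97.2) = 131.22
(3) 1.4(97.2) + 1.4(163.1) + 0.3(138.1) = 405.85
(4) 0.85(97.2) - 0.8(138.1) = -27.86
(5) 1.2(97.2) + 1.5(35.4) + 0.3(163.1) = 218.67
(6) 1.35(97.2) + 1.3(138.1) + 0.7(163.1) = 424.92
The largest value is 424.92 kN·m from combination 6.

Combination 6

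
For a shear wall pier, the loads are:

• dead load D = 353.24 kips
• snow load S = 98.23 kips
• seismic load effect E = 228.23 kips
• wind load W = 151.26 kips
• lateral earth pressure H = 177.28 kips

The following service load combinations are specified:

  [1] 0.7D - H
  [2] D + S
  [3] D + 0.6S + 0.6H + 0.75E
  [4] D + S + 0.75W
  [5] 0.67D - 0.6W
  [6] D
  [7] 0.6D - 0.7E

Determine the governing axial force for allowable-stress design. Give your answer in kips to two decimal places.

689.72 kips

[1] 0.7(353.24) - 1.0(177.28) = 247.27 - 177.28 = 69.99
[2] 1.0(353.24) + 1.0(98.23) = 353.24 + 98.23 = 451.47
[3] 1.0(353.24) + 0.6(98.23) + 0.6(177.28) + 0.75(228.23) = 353.24 + 58.94 + 106.37 + 171.17 = 689.72
[4] 1.0(353.24) + 1.0(98.23) + 0.75(151.26) = 353.24 + 98.23 + 113.45 = 564.92
[5] 0.67(353.24) - 0.6(151.26) = 236.67 - 90.76 = 145.91
[6] 1.0(353.24) = 353.24
[7] 0.6(353.24) - 0.7(228.23) = 211.94 - 159.76 = 52.18
Maximum is from combination 3.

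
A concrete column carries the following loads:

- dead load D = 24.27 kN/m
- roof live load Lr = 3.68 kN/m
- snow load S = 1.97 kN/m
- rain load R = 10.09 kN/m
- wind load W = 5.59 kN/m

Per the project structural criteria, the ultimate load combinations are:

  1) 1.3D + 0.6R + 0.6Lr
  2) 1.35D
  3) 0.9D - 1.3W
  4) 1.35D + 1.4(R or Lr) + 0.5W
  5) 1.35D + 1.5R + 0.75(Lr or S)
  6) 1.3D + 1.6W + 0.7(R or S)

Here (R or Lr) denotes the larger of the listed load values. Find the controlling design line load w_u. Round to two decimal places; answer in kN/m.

50.66 kN/m

(R or Lr) → R = 10.09 kN/m; (Lr or S) → Lr = 3.68 kN/m; (R or S) → R = 10.09 kN/m.
1) 1.3(24.27) + 0.6(10.09) + 0.6(3.68) = 31.55 + 6.05 + 2.21 = 39.81
2) 1.35(24.27) = 32.76
3) 0.9(24.27) - 1.3(5.59) = 14.58
4) 1.35(24.27) + 1.4(10.09) + 0.5(5.59) = 32.76 + 14.13 + 2.80 = 49.69
5) 1.35(24.27) + 1.5(10.09) + 0.75(3.68) = 32.76 + 15.14 + 2.76 = 50.66
6) 1.3(24.27) + 1.6(5.59) + 0.7(10.09) = 47.56
The controlling combination is 5, giving 50.66 kN/m.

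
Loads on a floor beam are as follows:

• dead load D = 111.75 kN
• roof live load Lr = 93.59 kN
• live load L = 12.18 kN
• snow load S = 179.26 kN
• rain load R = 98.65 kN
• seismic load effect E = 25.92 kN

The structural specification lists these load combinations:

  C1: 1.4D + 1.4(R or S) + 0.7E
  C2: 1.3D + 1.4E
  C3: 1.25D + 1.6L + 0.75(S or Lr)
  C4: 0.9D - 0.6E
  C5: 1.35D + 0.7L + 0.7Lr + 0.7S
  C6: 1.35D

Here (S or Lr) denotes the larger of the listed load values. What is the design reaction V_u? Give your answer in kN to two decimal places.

425.56 kN

(R or S) → S = 179.26 kN; (S or Lr) → S = 179.26 kN.
C1: 1.4(111.75) + 1.4(179.26) + 0.7(25.92) = 425.56
C2: 1.3(111.75) + 1.4(25.92) = 181.56
C3: 1.25(111.75) + 1.6(12.18) + 0.75(179.26) = 293.62
C4: 0.9(111.75) - 0.6(25.92) = 85.02
C5: 1.35(111.75) + 0.7(12.18) + 0.7(93.59) + 0.7(179.26) = 150.86 + 8.53 + 65.51 + 125.48 = 350.38
C6: 1.35(111.75) = 150.86
Combination 1 governs: V_u = 425.56 kN.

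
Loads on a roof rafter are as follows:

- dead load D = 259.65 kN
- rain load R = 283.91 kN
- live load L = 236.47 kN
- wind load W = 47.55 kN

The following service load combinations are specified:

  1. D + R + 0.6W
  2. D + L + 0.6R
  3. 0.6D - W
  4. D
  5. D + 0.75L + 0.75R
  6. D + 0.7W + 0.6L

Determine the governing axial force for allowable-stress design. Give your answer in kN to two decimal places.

1. 1.0(259.65) + 1.0(283.91) + 0.6(47.55) = 259.65 + 283.91 + 28.53 = 572.09
2. 1.0(259.65) + 1.0(236.47) + 0.6(283.91) = 259.65 + 236.47 + 170.35 = 666.47
3. 0.6(259.65) - 1.0(47.55) = 155.79 - 47.55 = 108.24
4. 1.0(259.65) = 259.65
5. 1.0(259.65) + 0.75(236.47) + 0.75(283.91) = 649.94
6. 1.0(259.65) + 0.7(47.55) + 0.6(236.47) = 259.65 + 33.29 + 141.88 = 434.82
The controlling combination is 2, giving 666.47 kN.

666.47 kN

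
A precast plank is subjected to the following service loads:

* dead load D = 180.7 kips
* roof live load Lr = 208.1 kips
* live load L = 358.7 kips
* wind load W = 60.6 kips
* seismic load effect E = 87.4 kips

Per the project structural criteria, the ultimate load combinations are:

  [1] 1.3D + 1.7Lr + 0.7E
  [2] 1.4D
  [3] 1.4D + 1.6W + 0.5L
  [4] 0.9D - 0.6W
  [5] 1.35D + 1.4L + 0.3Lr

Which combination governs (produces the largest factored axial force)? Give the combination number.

Combination 5

[1] 1.3(180.7) + 1.7(208.1) + 0.7(87.4) = 649.86
[2] 1.4(180.7) = 252.98
[3] 1.4(180.7) + 1.6(60.6) + 0.5(358.7) = 529.29
[4] 0.9(180.7) - 0.6(60.6) = 126.27
[5] 1.35(180.7) + 1.4(358.7) + 0.3(208.1) = 808.56
The largest value is 808.56 kips from combination 5.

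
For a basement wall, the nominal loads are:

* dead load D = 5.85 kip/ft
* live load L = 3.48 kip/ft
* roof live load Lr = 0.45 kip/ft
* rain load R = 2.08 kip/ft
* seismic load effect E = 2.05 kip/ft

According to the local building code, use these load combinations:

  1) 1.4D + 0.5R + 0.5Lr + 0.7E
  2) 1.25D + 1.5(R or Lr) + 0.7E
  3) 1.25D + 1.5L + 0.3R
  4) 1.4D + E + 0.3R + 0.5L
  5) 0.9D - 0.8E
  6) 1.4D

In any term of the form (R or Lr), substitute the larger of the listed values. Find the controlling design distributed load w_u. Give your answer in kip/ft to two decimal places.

13.16 kip/ft

(R or Lr) → R = 2.08 kip/ft.
1) 1.4(5.85) + 0.5(2.08) + 0.5(0.45) + 0.7(2.05) = 10.89
2) 1.25(5.85) + 1.5(2.08) + 0.7(2.05) = 7.31 + 3.12 + 1.44 = 11.87
3) 1.25(5.85) + 1.5(3.48) + 0.3(2.08) = 13.16
4) 1.4(5.85) + 1.0(2.05) + 0.3(2.08) + 0.5(3.48) = 8.19 + 2.05 + 0.62 + 1.74 = 12.60
5) 0.9(5.85) - 0.8(2.05) = 5.27 - 1.64 = 3.63
6) 1.4(5.85) = 8.19
Maximum is from combination 3.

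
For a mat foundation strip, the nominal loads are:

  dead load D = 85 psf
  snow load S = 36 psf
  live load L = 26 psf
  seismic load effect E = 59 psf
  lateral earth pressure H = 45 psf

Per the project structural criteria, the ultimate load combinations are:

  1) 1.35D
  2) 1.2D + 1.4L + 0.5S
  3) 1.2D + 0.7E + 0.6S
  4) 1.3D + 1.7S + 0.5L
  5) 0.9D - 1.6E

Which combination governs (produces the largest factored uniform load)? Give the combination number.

Combination 4

1) 1.35(85) = 114.75
2) 1.2(85) + 1.4(26) + 0.5(36) = 102.00 + 36.40 + 18.00 = 156.40
3) 1.2(85) + 0.7(59) + 0.6(36) = 102.00 + 41.30 + 21.60 = 164.90
4) 1.3(85) + 1.7(36) + 0.5(26) = 110.50 + 61.20 + 13.00 = 184.70
5) 0.9(85) - 1.6(59) = 76.50 - 94.40 = -17.90
The largest value is 184.70 psf from combination 4.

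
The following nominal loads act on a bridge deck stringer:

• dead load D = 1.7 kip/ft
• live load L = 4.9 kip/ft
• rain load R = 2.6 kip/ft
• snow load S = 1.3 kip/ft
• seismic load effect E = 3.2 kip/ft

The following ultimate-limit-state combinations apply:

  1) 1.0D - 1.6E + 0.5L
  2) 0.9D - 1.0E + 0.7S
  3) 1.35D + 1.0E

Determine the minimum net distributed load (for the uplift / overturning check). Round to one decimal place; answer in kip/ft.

1) 1.0(1.7) - 1.6(3.2) + 0.5(4.9) = -1.0
2) 0.9(1.7) - 1.0(3.2) + 0.7(1.3) = -0.8
3) 1.35(1.7) + 1.0(3.2) = 5.5
Combination 1 gives the minimum: -1.0 kip/ft.

-1.0 kip/ft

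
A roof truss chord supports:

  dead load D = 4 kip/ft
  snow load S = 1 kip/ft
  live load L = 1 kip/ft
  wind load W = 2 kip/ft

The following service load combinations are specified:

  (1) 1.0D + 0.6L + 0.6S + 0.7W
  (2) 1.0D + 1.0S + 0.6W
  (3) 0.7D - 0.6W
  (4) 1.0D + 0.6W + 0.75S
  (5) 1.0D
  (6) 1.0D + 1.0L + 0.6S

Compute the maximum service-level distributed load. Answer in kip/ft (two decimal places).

6.60 kip/ft

(1) 1.0(4) + 0.6(1) + 0.6(1) + 0.7(2) = 4.00 + 0.60 + 0.60 + 1.40 = 6.60
(2) 1.0(4) + 1.0(1) + 0.6(2) = 4.00 + 1.00 + 1.20 = 6.20
(3) 0.7(4) - 0.6(2) = 2.80 - 1.20 = 1.60
(4) 1.0(4) + 0.6(2) + 0.75(1) = 4.00 + 1.20 + 0.75 = 5.95
(5) 1.0(4) = 4.00
(6) 1.0(4) + 1.0(1) + 0.6(1) = 4.00 + 1.00 + 0.60 = 5.60
The controlling combination is 1, giving 6.60 kip/ft.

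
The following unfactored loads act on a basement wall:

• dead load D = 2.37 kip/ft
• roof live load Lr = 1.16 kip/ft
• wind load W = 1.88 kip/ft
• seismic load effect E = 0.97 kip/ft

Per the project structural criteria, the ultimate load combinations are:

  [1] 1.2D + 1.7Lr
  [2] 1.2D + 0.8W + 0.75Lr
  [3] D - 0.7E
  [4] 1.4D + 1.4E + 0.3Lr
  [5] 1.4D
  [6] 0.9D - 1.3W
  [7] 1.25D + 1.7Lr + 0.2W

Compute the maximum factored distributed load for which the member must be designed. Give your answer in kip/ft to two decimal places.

5.31 kip/ft

[1] 1.2(2.37) + 1.7(1.16) = 4.82
[2] 1.2(2.37) + 0.8(1.88) + 0.75(1.16) = 5.22
[3] 1.0(2.37) - 0.7(0.97) = 2.37 - 0.68 = 1.69
[4] 1.4(2.37) + 1.4(0.97) + 0.3(1.16) = 5.02
[5] 1.4(2.37) = 3.32
[6] 0.9(2.37) - 1.3(1.88) = 2.13 - 2.44 = -0.31
[7] 1.25(2.37) + 1.7(1.16) + 0.2(1.88) = 2.96 + 1.97 + 0.38 = 5.31
The controlling combination is 7, giving 5.31 kip/ft.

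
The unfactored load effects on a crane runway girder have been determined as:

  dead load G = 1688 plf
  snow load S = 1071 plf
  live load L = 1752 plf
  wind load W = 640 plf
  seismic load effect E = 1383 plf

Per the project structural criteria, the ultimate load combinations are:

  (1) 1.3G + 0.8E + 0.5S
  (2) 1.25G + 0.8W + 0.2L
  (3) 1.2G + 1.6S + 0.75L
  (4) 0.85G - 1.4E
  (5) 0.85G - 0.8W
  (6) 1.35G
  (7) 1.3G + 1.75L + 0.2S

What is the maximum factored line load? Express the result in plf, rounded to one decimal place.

(1) 1.3(1688) + 0.8(1383) + 0.5(1071) = 2194.4 + 1106.4 + 535.5 = 3836.3
(2) 1.25(1688) + 0.8(640) + 0.2(1752) = 2110.0 + 512.0 + 350.4 = 2972.4
(3) 1.2(1688) + 1.6(1071) + 0.75(1752) = 2025.6 + 1713.6 + 1314.0 = 5053.2
(4) 0.85(1688) - 1.4(1383) = 1434.8 - 1936.2 = -501.4
(5) 0.85(1688) - 0.8(640) = 1434.8 - 512.0 = 922.8
(6) 1.35(1688) = 2278.8
(7) 1.3(1688) + 1.75(1752) + 0.2(1071) = 2194.4 + 3066.0 + 214.2 = 5474.6
Combination 7 governs: w_u = 5474.6 plf.

5474.6 plf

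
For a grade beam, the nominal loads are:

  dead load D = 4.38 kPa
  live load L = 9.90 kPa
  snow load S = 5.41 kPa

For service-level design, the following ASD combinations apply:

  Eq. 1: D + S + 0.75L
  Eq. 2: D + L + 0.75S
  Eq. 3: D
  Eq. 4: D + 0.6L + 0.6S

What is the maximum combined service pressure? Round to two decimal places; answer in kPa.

Eq. 1: 1.0(4.38) + 1.0(5.41) + 0.75(9.90) = 4.38 + 5.41 + 7.43 = 17.22
Eq. 2: 1.0(4.38) + 1.0(9.90) + 0.75(5.41) = 4.38 + 9.90 + 4.06 = 18.34
Eq. 3: 1.0(4.38) = 4.38
Eq. 4: 1.0(4.38) + 0.6(9.90) + 0.6(5.41) = 4.38 + 5.94 + 3.25 = 13.57
The controlling combination is 2, giving 18.34 kPa.

18.34 kPa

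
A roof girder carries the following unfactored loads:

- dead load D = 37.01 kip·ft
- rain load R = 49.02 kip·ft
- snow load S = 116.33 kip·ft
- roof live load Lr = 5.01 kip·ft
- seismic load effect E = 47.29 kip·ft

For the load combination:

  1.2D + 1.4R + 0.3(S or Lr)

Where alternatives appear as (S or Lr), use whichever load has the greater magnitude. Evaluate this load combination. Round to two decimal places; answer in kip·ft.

(S or Lr) → S = 116.33 kip·ft.
1.2(37.01) + 1.4(49.02) + 0.3(116.33) = 44.41 + 68.63 + 34.90 = 147.94
M_u = 147.94 kip·ft.

147.94 kip·ft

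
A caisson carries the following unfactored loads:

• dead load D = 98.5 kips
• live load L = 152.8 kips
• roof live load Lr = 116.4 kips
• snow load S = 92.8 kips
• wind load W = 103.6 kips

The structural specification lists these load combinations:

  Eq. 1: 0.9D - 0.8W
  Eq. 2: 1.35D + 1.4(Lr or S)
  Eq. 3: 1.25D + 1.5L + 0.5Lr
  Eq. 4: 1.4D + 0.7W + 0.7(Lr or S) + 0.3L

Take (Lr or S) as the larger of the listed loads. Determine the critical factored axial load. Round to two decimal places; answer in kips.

(Lr or S) → Lr = 116.4 kips.
Eq. 1: 0.9(98.5) - 0.8(103.6) = 88.65 - 82.88 = 5.77
Eq. 2: 1.35(98.5) + 1.4(116.4) = 132.98 + 162.96 = 295.94
Eq. 3: 1.25(98.5) + 1.5(152.8) + 0.5(116.4) = 123.13 + 229.20 + 58.20 = 410.53
Eq. 4: 1.4(98.5) + 0.7(103.6) + 0.7(116.4) + 0.3(152.8) = 137.90 + 72.52 + 81.48 + 45.84 = 337.74
Maximum is from combination 3.

410.53 kips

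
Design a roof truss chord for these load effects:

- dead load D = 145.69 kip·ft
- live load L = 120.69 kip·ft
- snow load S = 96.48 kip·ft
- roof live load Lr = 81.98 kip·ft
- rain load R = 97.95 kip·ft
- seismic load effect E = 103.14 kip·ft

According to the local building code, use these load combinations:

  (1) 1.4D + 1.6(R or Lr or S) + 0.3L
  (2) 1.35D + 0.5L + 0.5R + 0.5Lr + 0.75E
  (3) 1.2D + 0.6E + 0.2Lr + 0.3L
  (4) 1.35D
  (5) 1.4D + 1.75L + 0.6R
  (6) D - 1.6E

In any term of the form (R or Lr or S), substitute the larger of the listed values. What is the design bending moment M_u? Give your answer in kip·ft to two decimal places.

(R or Lr or S) → R = 97.95 kip·ft.
(1) 1.4(145.69) + 1.6(97.95) + 0.3(120.69) = 396.89
(2) 1.35(145.69) + 0.5(120.69) + 0.5(97.95) + 0.5(81.98) + 0.75(103.14) = 424.35
(3) 1.2(145.69) + 0.6(103.14) + 0.2(81.98) + 0.3(120.69) = 289.32
(4) 1.35(145.69) = 196.68
(5) 1.4(145.69) + 1.75(120.69) + 0.6(97.95) = 473.94
(6) 1.0(145.69) - 1.6(103.14) = -19.33
The controlling combination is 5, giving 473.94 kip·ft.

473.94 kip·ft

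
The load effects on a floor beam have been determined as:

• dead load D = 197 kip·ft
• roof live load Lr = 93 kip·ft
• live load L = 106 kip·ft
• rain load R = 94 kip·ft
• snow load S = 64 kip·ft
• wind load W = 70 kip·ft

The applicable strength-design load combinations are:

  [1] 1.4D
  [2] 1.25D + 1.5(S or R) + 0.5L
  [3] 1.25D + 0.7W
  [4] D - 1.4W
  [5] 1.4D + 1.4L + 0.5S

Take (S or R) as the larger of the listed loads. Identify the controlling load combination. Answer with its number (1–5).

Combination 5

(S or R) → R = 94 kip·ft.
[1] 1.4(197) = 275.8
[2] 1.25(197) + 1.5(94) + 0.5(106) = 246.3 + 141.0 + 53.0 = 440.3
[3] 1.25(197) + 0.7(70) = 246.3 + 49.0 = 295.3
[4] 1.0(197) - 1.4(70) = 197.0 - 98.0 = 99.0
[5] 1.4(197) + 1.4(106) + 0.5(64) = 275.8 + 148.4 + 32.0 = 456.2
The largest value is 456.2 kip·ft from combination 5.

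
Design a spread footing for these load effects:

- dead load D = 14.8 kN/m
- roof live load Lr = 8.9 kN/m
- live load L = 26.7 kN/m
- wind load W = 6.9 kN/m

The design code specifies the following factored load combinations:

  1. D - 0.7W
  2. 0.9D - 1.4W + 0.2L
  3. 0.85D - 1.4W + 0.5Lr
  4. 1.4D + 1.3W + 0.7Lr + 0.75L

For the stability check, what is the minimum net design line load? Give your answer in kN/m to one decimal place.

7.4 kN/m

1. 1.0(14.8) - 0.7(6.9) = 14.8 - 4.8 = 10.0
2. 0.9(14.8) - 1.4(6.9) + 0.2(26.7) = 9.0
3. 0.85(14.8) - 1.4(6.9) + 0.5(8.9) = 12.6 - 9.7 + 4.5 = 7.4
4. 1.4(14.8) + 1.3(6.9) + 0.7(8.9) + 0.75(26.7) = 20.7 + 9.0 + 6.2 + 20.0 = 55.9
Combination 3 gives the minimum: 7.4 kN/m.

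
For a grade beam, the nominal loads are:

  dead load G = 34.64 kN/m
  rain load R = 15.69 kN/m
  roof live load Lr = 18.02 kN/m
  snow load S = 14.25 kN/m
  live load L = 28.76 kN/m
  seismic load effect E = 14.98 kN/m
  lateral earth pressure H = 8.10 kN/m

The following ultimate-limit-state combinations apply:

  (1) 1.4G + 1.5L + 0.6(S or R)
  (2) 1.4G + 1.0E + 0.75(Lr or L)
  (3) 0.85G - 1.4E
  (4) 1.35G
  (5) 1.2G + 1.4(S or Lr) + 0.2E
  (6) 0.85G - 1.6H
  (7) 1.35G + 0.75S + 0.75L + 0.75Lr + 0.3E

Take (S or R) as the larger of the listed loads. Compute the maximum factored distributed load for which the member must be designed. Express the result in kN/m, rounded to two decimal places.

101.05 kN/m

(S or R) → R = 15.69 kN/m; (Lr or L) → L = 28.76 kN/m; (S or Lr) → Lr = 18.02 kN/m.
(1) 1.4(34.64) + 1.5(28.76) + 0.6(15.69) = 48.50 + 43.14 + 9.41 = 101.05
(2) 1.4(34.64) + 1.0(14.98) + 0.75(28.76) = 48.50 + 14.98 + 21.57 = 85.05
(3) 0.85(34.64) - 1.4(14.98) = 29.44 - 20.97 = 8.47
(4) 1.35(34.64) = 46.76
(5) 1.2(34.64) + 1.4(18.02) + 0.2(14.98) = 69.79
(6) 0.85(34.64) - 1.6(8.10) = 29.44 - 12.96 = 16.48
(7) 1.35(34.64) + 0.75(14.25) + 0.75(28.76) + 0.75(18.02) + 0.3(14.98) = 46.76 + 10.69 + 21.57 + 13.52 + 4.49 = 97.03
Maximum is from combination 1.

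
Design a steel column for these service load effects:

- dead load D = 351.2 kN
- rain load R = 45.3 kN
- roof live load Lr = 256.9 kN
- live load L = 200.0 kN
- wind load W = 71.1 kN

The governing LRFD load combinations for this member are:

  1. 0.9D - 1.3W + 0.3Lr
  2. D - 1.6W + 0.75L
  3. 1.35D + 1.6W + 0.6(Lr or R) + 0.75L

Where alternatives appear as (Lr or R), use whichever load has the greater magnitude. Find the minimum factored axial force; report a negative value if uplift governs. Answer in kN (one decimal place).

(Lr or R) → Lr = 256.9 kN.
1. 0.9(351.2) - 1.3(71.1) + 0.3(256.9) = 300.7
2. 1.0(351.2) - 1.6(71.1) + 0.75(200.0) = 351.2 - 113.8 + 150.0 = 387.4
3. 1.35(351.2) + 1.6(71.1) + 0.6(256.9) + 0.75(200.0) = 474.1 + 113.8 + 154.1 + 150.0 = 892.0
Combination 1 gives the minimum: 300.7 kN.

300.7 kN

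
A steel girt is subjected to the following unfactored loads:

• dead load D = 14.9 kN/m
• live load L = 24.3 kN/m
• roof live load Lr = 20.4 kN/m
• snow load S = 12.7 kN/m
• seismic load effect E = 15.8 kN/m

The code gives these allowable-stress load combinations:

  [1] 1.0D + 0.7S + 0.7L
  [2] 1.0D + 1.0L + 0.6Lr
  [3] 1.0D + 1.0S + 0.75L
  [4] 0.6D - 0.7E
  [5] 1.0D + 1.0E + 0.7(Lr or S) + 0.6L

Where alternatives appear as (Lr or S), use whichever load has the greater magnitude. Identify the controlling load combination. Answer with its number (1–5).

Combination 5

(Lr or S) → Lr = 20.4 kN/m.
[1] 1.0(14.9) + 0.7(12.7) + 0.7(24.3) = 40.8
[2] 1.0(14.9) + 1.0(24.3) + 0.6(20.4) = 51.4
[3] 1.0(14.9) + 1.0(12.7) + 0.75(24.3) = 45.8
[4] 0.6(14.9) - 0.7(15.8) = -2.1
[5] 1.0(14.9) + 1.0(15.8) + 0.7(20.4) + 0.6(24.3) = 59.6
The largest value is 59.6 kN/m from combination 5.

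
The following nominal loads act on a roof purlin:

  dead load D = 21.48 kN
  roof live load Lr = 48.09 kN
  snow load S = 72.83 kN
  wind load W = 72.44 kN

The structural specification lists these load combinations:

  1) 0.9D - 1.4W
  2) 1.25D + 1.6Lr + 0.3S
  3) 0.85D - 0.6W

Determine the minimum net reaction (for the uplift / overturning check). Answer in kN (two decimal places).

1) 0.9(21.48) - 1.4(72.44) = -82.08
2) 1.25(21.48) + 1.6(48.09) + 0.3(72.83) = 125.64
3) 0.85(21.48) - 0.6(72.44) = -25.21
Combination 1 gives the minimum: -82.08 kN.

-82.08 kN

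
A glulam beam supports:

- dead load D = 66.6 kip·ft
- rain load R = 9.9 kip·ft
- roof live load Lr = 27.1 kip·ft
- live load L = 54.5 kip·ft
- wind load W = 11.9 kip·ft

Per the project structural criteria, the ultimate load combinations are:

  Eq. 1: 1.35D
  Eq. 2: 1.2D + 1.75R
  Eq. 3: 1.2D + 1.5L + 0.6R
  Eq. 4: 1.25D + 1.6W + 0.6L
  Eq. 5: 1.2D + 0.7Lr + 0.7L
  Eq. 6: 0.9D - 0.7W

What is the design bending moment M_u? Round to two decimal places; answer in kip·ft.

Eq. 1: 1.35(66.6) = 89.91
Eq. 2: 1.2(66.6) + 1.75(9.9) = 79.92 + 17.33 = 97.25
Eq. 3: 1.2(66.6) + 1.5(54.5) + 0.6(9.9) = 79.92 + 81.75 + 5.94 = 167.61
Eq. 4: 1.25(66.6) + 1.6(11.9) + 0.6(54.5) = 83.25 + 19.04 + 32.70 = 134.99
Eq. 5: 1.2(66.6) + 0.7(27.1) + 0.7(54.5) = 79.92 + 18.97 + 38.15 = 137.04
Eq. 6: 0.9(66.6) - 0.7(11.9) = 59.94 - 8.33 = 51.61
The controlling combination is 3, giving 167.61 kip·ft.

167.61 kip·ft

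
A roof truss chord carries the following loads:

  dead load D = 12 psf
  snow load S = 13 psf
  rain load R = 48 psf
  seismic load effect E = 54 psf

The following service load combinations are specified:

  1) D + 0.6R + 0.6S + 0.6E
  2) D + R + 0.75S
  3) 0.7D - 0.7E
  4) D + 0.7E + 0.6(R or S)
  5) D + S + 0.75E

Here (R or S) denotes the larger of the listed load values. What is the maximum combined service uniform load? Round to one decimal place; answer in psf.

(R or S) → R = 48 psf.
1) 1.0(12) + 0.6(48) + 0.6(13) + 0.6(54) = 81.0
2) 1.0(12) + 1.0(48) + 0.75(13) = 69.8
3) 0.7(12) - 0.7(54) = -29.4
4) 1.0(12) + 0.7(54) + 0.6(48) = 78.6
5) 1.0(12) + 1.0(13) + 0.75(54) = 65.5
The controlling combination is 1, giving 81.0 psf.

81.0 psf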